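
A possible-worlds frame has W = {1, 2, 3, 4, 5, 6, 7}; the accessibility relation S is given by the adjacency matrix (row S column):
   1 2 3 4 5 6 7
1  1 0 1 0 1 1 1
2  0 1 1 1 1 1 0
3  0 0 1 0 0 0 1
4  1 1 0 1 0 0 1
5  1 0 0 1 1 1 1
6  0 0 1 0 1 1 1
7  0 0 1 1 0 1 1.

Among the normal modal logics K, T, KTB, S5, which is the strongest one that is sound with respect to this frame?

Reflexive (axiom T): yes — every world is S-related to itself.
Symmetric (axiom B): no — 1 S 3 but not 3 S 1.
Euclidean (axiom 5): no — 1 S 3 and 1 S 5, but not 3 S 5.
So F validates K, T; KTB would additionally require S to be symmetric. The strongest is T.

T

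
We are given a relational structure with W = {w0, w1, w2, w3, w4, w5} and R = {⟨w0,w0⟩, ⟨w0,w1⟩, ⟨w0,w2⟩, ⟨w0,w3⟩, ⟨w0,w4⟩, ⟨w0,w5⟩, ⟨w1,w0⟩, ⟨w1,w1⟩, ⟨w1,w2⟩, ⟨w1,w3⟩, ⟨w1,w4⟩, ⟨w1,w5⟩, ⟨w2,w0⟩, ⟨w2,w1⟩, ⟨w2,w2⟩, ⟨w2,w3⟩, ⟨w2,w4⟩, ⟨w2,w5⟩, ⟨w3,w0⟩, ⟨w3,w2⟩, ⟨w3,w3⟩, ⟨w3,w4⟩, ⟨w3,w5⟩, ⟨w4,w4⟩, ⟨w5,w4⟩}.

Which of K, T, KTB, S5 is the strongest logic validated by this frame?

K

Reflexive (axiom T): no — w5 is not related to itself.
Symmetric (axiom B): no — w0 R w4 but not w4 R w0.
Euclidean (axiom 5): no — w0 R w3 and w0 R w1, but not w3 R w1.
So F validates K; T would additionally require R to be reflexive. The strongest is K.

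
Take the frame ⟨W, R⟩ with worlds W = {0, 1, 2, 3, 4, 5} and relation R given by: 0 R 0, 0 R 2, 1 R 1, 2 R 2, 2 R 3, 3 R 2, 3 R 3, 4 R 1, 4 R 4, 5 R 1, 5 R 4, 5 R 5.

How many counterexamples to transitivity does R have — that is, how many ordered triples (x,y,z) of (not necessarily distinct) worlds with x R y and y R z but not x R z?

1

Enumerating: (0,2,3).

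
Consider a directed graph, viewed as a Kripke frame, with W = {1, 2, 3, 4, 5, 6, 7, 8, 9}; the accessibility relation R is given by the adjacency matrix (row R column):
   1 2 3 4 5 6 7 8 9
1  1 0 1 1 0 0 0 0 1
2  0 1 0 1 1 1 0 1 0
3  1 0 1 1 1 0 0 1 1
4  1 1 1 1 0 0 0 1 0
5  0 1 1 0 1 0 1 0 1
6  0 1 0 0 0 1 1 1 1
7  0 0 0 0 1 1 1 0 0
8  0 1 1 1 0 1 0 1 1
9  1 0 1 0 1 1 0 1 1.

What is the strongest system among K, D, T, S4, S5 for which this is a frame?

Serial (axiom D): yes — every world has a successor (e.g. 1 R 1).
Reflexive (axiom T): yes — every world is R-related to itself.
Transitive (axiom 4): no — 1 R 3 and 3 R 5, but not 1 R 5.
Euclidean (axiom 5): no — 1 R 4 and 1 R 9, but not 4 R 9.
So F validates K, D, T; S4 would additionally require R to be transitive. The strongest is T.

T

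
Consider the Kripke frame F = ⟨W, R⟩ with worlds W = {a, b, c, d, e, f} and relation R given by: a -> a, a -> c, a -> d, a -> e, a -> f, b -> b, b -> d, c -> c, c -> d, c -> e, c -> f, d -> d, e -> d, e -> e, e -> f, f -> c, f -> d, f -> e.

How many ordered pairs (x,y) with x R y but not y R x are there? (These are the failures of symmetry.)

9

Enumerating: (a,c), (a,d), (a,e), (a,f), (b,d), (c,d), (c,e), (e,d), (f,d).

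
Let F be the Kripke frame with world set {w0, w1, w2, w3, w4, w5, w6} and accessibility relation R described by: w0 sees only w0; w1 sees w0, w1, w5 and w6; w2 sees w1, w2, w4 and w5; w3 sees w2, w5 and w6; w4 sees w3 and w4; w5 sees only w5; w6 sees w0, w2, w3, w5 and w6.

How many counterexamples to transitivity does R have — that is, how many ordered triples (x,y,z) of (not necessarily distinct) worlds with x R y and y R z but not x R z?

Enumerating: (w1,w6,w2), (w1,w6,w3), (w2,w1,w0), (w2,w1,w6), (w2,w4,w3), (w3,w2,w1), (w3,w2,w4), (w3,w6,w0), (w3,w6,w3), (w4,w3,w2), (w4,w3,w5), (w4,w3,w6), (w6,w2,w1), (w6,w2,w4).

14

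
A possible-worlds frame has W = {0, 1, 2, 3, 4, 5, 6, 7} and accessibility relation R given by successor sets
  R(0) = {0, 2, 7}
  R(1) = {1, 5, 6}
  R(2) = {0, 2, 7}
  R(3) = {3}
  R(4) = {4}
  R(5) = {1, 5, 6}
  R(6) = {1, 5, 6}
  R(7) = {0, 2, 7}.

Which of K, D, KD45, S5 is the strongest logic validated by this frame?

Serial (axiom D): yes — every world has a successor (e.g. 0 R 0).
Euclidean (axiom 5): yes — any two successors of a common world are R-related.
Transitive (axiom 4): yes — every two-step R-path is closed by a direct edge.
Reflexive (axiom T): yes — every world is R-related to itself.
So F validates K, D, KD45, S5. The strongest is S5.

S5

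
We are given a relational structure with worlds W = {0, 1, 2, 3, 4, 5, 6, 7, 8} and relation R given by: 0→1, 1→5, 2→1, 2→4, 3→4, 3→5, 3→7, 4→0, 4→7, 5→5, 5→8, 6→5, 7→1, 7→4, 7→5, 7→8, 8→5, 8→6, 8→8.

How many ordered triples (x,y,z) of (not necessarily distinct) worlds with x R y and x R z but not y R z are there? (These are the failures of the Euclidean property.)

28

Enumerating: (0,1,1), (2,1,1), (2,1,4), (2,4,1), (2,4,4), (3,4,4), (3,4,5), (3,5,4), (3,5,7), (3,7,7), (4,0,0), (4,0,7), … and 16 more.
Total: 28.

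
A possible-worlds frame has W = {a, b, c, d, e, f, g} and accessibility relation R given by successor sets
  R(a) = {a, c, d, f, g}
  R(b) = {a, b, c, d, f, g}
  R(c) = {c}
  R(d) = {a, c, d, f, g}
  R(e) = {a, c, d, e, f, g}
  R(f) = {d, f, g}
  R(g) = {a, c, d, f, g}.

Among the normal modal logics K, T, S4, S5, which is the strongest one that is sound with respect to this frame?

Reflexive (axiom T): yes — every world is R-related to itself.
Transitive (axiom 4): no — f R d and d R a, but not f R a.
Euclidean (axiom 5): no — a R c and a R d, but not c R d.
So F validates K, T; S4 would additionally require R to be transitive. The strongest is T.

T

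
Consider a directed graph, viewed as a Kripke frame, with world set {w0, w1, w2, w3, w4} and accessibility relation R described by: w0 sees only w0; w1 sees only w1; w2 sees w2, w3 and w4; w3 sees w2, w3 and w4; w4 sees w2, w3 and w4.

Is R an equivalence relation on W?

Reflexive: yes — every world is R-related to itself.
Symmetric: yes — every pair in R has its reverse in R.
Transitive: yes — every two-step R-path is closed by a direct edge.
So R is an equivalence relation.

Yes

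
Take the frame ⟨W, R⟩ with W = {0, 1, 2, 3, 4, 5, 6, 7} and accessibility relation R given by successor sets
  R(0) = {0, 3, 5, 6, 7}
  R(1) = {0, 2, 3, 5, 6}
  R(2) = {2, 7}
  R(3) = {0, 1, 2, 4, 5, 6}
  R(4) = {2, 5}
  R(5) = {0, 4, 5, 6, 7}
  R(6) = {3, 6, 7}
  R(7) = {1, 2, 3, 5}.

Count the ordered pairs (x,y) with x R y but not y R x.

14

Enumerating: (0,6), (0,7), (1,0), (1,2), (1,5), (1,6), (3,2), (3,4), (3,5), (4,2), (5,6), (6,7), (7,1), (7,3).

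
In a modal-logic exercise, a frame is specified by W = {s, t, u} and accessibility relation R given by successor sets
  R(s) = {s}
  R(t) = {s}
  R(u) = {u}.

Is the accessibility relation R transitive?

Yes

Transitive: yes — every two-step R-path is closed by a direct edge.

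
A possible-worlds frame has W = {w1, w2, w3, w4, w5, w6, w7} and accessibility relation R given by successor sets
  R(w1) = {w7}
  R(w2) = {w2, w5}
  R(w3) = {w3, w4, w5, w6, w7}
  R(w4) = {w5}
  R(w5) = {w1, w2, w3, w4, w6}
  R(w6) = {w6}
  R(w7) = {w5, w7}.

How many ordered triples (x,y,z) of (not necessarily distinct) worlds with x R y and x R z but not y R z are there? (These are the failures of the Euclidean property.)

37

Enumerating: (w2,w5,w5), (w3,w4,w3), (w3,w4,w4), (w3,w4,w6), (w3,w4,w7), (w3,w5,w5), (w3,w5,w7), (w3,w6,w3), (w3,w6,w4), (w3,w6,w5), (w3,w6,w7), (w3,w7,w3), … and 25 more.
Total: 37.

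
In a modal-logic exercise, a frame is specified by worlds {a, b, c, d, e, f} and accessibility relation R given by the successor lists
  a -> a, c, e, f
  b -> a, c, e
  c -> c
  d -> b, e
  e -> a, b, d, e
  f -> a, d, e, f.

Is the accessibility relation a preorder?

Reflexive: no — b is not related to itself.
Transitive: no — a R e and e R b, but not a R b.
So R is not a preorder.

No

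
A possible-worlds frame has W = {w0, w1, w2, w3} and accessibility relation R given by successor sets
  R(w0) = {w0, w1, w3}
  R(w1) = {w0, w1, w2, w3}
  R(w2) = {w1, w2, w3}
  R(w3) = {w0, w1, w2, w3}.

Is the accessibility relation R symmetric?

Symmetric: yes — every pair in R has its reverse in R.

Yes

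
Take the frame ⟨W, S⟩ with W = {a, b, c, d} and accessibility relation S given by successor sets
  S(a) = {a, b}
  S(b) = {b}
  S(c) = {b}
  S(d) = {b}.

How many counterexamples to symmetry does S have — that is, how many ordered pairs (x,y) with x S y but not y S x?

3

Enumerating: (a,b), (c,b), (d,b).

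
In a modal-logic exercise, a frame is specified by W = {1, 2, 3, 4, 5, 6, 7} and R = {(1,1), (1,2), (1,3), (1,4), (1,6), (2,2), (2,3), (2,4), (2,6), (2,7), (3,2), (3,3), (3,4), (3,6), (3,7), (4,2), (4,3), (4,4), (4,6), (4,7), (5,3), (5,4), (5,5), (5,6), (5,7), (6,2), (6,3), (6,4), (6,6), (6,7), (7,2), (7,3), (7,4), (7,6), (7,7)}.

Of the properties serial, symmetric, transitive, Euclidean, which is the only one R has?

serial

Serial: yes — every world has a successor (e.g. 1 R 1).
Symmetric: no — 1 R 2 but not 2 R 1.
Transitive: no — 1 R 2 and 2 R 7, but not 1 R 7.
Euclidean: no — 1 R 2 and 1 R 1, but not 2 R 1.
Only serial holds.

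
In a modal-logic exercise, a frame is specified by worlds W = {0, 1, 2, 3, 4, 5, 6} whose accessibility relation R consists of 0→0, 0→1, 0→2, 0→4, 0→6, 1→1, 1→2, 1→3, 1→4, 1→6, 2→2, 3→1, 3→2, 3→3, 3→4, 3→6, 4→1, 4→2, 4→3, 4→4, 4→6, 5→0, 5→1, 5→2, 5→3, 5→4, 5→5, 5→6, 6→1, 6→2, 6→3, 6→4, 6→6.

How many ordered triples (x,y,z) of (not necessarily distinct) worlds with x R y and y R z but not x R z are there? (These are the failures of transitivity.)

Enumerating: (0,1,3), (0,4,3), (0,6,3).

3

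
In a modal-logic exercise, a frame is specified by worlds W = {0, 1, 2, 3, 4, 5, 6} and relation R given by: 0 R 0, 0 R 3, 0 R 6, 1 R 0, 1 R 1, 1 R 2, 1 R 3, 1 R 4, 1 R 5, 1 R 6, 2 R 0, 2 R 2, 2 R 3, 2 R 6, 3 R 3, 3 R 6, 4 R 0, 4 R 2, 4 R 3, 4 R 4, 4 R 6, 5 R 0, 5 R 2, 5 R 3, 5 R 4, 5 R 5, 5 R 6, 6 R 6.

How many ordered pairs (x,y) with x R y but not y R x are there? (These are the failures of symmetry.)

21

Enumerating: (0,3), (0,6), (1,0), (1,2), (1,3), (1,4), (1,5), (1,6), (2,0), (2,3), (2,6), (3,6), … and 9 more.
Total: 21.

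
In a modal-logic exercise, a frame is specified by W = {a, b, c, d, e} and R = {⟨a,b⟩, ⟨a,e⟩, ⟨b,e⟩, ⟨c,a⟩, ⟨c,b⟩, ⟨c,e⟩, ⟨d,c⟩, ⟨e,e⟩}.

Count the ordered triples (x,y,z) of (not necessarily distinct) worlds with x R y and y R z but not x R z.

Enumerating: (d,c,a), (d,c,b), (d,c,e).

3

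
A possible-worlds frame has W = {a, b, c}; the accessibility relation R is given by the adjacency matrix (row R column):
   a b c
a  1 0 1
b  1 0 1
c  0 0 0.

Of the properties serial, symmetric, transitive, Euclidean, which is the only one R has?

transitive

Serial: no — c has no R-successor.
Symmetric: no — a R c but not c R a.
Transitive: yes — every two-step R-path is closed by a direct edge.
Euclidean: no — b R c and b R a, but not c R a.
Only transitive holds.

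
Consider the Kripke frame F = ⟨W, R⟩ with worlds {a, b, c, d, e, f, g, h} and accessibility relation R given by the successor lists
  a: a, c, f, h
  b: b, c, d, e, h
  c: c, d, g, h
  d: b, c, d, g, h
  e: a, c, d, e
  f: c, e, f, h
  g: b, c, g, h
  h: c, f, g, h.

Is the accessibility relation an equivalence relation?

No

Reflexive: yes — every world is R-related to itself.
Symmetric: no — a R c but not c R a.
Transitive: no — a R c and c R d, but not a R d.
So R is not an equivalence relation.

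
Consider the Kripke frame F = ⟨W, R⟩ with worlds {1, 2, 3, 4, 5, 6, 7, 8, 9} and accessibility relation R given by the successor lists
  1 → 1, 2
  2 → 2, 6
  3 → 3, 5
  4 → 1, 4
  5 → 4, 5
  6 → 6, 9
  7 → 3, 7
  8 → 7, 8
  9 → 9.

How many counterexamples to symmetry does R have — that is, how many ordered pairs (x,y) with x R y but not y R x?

Enumerating: (1,2), (2,6), (3,5), (4,1), (5,4), (6,9), (7,3), (8,7).

8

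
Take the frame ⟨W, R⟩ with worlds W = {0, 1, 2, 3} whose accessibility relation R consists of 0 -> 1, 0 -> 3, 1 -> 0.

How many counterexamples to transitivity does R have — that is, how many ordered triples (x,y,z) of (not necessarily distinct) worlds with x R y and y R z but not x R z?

3

Enumerating: (0,1,0), (1,0,1), (1,0,3).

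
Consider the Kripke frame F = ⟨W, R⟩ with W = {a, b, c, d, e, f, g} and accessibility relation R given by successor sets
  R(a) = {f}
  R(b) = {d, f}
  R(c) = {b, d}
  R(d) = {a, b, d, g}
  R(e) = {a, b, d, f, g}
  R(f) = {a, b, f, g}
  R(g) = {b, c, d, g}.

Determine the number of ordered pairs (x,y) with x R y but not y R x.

11

Enumerating: (c,b), (c,d), (d,a), (e,a), (e,b), (e,d), (e,f), (e,g), (f,g), (g,b), (g,c).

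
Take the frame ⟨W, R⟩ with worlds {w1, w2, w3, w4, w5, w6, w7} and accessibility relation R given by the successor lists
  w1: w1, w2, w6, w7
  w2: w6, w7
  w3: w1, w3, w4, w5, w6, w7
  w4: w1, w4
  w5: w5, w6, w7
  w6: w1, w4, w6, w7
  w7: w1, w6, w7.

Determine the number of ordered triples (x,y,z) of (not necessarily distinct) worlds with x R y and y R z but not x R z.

14

Enumerating: (w1,w6,w4), (w2,w6,w1), (w2,w6,w4), (w2,w7,w1), (w3,w1,w2), (w4,w1,w2), (w4,w1,w6), (w4,w1,w7), (w5,w6,w1), (w5,w6,w4), (w5,w7,w1), (w6,w1,w2), (w7,w1,w2), (w7,w6,w4).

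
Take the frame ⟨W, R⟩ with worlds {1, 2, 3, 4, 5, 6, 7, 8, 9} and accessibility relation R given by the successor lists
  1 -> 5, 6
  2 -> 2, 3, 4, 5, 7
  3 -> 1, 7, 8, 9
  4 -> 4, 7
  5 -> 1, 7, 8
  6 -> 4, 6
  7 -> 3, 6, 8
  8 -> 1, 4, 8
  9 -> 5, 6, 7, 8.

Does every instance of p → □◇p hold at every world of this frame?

No

By correspondence theory, B is valid on a frame iff R is symmetric.
Symmetric: no — 1 R 6 but not 6 R 1.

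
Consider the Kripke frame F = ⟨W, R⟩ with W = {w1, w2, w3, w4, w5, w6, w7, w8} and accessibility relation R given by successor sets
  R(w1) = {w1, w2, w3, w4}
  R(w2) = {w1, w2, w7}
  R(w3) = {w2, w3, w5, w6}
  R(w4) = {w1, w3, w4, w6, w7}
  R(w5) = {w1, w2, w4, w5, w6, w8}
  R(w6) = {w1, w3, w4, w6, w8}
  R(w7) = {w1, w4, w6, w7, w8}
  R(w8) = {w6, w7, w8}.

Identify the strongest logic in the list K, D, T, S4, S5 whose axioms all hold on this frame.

T

Serial (axiom D): yes — every world has a successor (e.g. w1 R w1).
Reflexive (axiom T): yes — every world is R-related to itself.
Transitive (axiom 4): no — w1 R w2 and w2 R w7, but not w1 R w7.
Euclidean (axiom 5): no — w1 R w2 and w1 R w3, but not w2 R w3.
So F validates K, D, T; S4 would additionally require R to be transitive. The strongest is T.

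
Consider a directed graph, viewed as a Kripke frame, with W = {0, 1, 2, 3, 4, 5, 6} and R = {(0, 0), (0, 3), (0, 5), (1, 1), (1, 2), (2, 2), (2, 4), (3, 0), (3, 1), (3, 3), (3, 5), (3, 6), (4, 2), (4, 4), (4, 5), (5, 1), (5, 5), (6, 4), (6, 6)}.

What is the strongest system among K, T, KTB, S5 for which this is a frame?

T

Reflexive (axiom T): yes — every world is R-related to itself.
Symmetric (axiom B): no — 0 R 5 but not 5 R 0.
Euclidean (axiom 5): no — 0 R 5 and 0 R 3, but not 5 R 3.
So F validates K, T; KTB would additionally require R to be symmetric. The strongest is T.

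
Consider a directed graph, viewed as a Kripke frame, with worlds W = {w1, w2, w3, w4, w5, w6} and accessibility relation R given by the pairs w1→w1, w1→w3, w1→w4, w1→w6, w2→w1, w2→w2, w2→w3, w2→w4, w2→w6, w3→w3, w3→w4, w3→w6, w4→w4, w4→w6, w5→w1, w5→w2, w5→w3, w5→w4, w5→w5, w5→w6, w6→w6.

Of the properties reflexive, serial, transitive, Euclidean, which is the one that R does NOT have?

Reflexive: yes — every world is R-related to itself.
Serial: yes — every world has a successor (e.g. w1 R w1).
Transitive: yes — every two-step R-path is closed by a direct edge.
Euclidean: no — w1 R w4 and w1 R w3, but not w4 R w3.
Only Euclidean fails.

Euclidean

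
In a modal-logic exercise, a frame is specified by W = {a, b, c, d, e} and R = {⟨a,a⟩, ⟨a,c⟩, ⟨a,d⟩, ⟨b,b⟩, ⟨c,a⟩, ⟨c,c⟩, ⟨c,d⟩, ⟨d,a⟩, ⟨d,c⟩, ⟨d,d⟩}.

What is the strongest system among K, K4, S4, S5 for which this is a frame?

K4

Transitive (axiom 4): yes — every two-step R-path is closed by a direct edge.
Reflexive (axiom T): no — e is not related to itself.
Euclidean (axiom 5): yes — any two successors of a common world are R-related.
So F validates K, K4; S4 would additionally require R to be reflexive. The strongest is K4.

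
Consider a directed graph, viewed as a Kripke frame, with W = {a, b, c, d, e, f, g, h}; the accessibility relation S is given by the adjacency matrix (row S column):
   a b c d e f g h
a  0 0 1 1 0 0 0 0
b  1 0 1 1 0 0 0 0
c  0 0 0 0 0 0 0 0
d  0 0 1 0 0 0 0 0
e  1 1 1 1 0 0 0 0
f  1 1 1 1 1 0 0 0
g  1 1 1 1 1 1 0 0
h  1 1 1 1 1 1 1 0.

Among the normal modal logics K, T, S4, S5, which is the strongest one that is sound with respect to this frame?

K

Reflexive (axiom T): no — a is not related to itself.
Transitive (axiom 4): yes — every two-step S-path is closed by a direct edge.
Euclidean (axiom 5): no — a S c and a S d, but not c S d.
So F validates K; T would additionally require S to be reflexive. The strongest is K.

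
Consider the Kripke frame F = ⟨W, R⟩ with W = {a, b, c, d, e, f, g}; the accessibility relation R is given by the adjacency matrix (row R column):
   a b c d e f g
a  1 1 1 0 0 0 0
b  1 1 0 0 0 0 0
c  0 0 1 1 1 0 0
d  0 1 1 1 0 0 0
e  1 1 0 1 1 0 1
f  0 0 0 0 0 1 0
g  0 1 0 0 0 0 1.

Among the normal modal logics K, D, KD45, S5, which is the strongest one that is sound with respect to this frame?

Serial (axiom D): yes — every world has a successor (e.g. a R a).
Euclidean (axiom 5): no — a R b and a R c, but not b R c.
Transitive (axiom 4): no — a R c and c R d, but not a R d.
Reflexive (axiom T): yes — every world is R-related to itself.
So F validates K, D; KD45 would additionally require R to be Euclidean and transitive. The strongest is D.

D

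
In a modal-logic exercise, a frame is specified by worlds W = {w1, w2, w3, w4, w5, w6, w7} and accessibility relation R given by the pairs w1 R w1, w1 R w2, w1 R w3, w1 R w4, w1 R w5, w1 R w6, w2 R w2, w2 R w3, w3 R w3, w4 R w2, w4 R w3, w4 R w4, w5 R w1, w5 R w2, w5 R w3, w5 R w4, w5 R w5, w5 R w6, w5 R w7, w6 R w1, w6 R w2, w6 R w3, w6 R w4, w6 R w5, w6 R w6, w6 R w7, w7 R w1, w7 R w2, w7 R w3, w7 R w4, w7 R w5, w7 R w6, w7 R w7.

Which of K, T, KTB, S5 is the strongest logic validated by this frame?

Reflexive (axiom T): yes — every world is R-related to itself.
Symmetric (axiom B): no — w1 R w2 but not w2 R w1.
Euclidean (axiom 5): no — w1 R w2 and w1 R w4, but not w2 R w4.
So F validates K, T; KTB would additionally require R to be symmetric. The strongest is T.

T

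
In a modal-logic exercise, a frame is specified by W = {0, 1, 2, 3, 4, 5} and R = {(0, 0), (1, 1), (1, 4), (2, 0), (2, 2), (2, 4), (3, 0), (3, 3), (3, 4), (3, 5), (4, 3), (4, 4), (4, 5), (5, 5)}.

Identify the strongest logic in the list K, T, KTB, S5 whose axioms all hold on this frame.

Reflexive (axiom T): yes — every world is R-related to itself.
Symmetric (axiom B): no — 1 R 4 but not 4 R 1.
Euclidean (axiom 5): no — 2 R 0 and 2 R 4, but not 0 R 4.
So F validates K, T; KTB would additionally require R to be symmetric. The strongest is T.

T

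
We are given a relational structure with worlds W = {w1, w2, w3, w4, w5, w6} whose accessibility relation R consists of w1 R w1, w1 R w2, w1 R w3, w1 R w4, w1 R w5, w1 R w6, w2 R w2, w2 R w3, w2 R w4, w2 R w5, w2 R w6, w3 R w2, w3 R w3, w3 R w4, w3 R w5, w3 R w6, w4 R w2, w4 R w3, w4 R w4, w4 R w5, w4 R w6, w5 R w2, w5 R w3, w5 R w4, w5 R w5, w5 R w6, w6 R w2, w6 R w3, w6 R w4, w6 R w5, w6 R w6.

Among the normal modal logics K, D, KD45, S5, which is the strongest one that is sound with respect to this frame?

Serial (axiom D): yes — every world has a successor (e.g. w1 R w1).
Euclidean (axiom 5): no — w1 R w2 and w1 R w1, but not w2 R w1.
Transitive (axiom 4): yes — every two-step R-path is closed by a direct edge.
Reflexive (axiom T): yes — every world is R-related to itself.
So F validates K, D; KD45 would additionally require R to be Euclidean. The strongest is D.

D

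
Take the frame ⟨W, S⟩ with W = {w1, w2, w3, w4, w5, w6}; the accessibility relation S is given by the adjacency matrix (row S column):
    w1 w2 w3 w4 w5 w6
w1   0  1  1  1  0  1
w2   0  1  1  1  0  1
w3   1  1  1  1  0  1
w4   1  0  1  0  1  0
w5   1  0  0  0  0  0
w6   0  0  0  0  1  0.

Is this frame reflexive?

No

Reflexive: no — w1 is not related to itself.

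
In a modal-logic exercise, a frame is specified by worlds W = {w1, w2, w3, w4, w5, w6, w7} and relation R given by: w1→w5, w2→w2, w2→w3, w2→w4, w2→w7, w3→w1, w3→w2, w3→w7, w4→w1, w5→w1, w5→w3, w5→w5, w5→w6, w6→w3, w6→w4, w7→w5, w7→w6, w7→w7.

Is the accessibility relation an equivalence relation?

No

Reflexive: no — w1 is not related to itself.
Symmetric: no — w2 R w4 but not w4 R w2.
Transitive: no — w1 R w5 and w5 R w3, but not w1 R w3.
So R is not an equivalence relation.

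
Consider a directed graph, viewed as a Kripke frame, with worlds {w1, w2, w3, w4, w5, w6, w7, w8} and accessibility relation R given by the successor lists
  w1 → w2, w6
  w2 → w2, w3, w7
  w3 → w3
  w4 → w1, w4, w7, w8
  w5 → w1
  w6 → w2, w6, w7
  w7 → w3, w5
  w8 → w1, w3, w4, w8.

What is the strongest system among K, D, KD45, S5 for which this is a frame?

D

Serial (axiom D): yes — every world has a successor (e.g. w1 R w2).
Euclidean (axiom 5): no — w1 R w2 and w1 R w6, but not w2 R w6.
Transitive (axiom 4): no — w1 R w2 and w2 R w3, but not w1 R w3.
Reflexive (axiom T): no — w1 is not related to itself.
So F validates K, D; KD45 would additionally require R to be Euclidean and transitive. The strongest is D.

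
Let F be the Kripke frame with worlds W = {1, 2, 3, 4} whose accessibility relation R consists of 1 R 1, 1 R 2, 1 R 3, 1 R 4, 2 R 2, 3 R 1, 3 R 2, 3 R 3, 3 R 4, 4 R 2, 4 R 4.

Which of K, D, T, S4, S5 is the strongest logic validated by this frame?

Serial (axiom D): yes — every world has a successor (e.g. 1 R 1).
Reflexive (axiom T): yes — every world is R-related to itself.
Transitive (axiom 4): yes — every two-step R-path is closed by a direct edge.
Euclidean (axiom 5): no — 1 R 2 and 1 R 3, but not 2 R 3.
So F validates K, D, T, S4; S5 would additionally require R to be Euclidean. The strongest is S4.

S4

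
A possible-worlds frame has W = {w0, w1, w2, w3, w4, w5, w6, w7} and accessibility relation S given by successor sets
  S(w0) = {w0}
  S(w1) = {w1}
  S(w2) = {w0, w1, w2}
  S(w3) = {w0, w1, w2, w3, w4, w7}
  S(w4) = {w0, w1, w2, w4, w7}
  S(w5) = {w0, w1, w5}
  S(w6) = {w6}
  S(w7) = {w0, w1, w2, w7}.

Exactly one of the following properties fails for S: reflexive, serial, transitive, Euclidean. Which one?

Euclidean

Reflexive: yes — every world is S-related to itself.
Serial: yes — every world has a successor (e.g. w0 S w0).
Transitive: yes — every two-step S-path is closed by a direct edge.
Euclidean: no — w2 S w0 and w2 S w1, but not w0 S w1.
Only Euclidean fails.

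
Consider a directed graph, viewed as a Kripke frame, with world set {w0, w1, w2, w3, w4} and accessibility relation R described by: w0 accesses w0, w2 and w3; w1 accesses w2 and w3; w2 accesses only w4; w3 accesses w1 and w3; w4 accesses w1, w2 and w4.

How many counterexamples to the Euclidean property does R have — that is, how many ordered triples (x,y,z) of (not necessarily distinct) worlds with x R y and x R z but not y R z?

13

Enumerating: (w0,w2,w0), (w0,w2,w2), (w0,w2,w3), (w0,w3,w0), (w0,w3,w2), (w1,w2,w2), (w1,w2,w3), (w1,w3,w2), (w3,w1,w1), (w4,w1,w1), (w4,w1,w4), (w4,w2,w1), (w4,w2,w2).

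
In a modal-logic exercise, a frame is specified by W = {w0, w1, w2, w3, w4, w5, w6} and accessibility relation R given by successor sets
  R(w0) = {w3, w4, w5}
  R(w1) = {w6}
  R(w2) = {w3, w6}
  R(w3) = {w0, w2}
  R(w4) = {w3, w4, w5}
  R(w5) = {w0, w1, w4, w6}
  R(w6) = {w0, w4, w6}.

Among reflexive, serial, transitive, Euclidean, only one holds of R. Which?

Reflexive: no — w0 is not related to itself.
Serial: yes — every world has a successor (e.g. w0 R w3).
Transitive: no — w0 R w3 and w3 R w2, but not w0 R w2.
Euclidean: no — w0 R w3 and w0 R w4, but not w3 R w4.
Only serial holds.

serial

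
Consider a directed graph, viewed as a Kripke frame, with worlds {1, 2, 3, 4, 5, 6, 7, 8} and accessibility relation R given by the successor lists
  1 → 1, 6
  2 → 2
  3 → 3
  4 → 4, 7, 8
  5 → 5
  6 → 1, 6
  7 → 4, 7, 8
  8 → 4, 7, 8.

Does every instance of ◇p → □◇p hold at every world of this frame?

By correspondence theory, 5 is valid on a frame iff R is Euclidean.
Euclidean: yes — any two successors of a common world are R-related.

Yes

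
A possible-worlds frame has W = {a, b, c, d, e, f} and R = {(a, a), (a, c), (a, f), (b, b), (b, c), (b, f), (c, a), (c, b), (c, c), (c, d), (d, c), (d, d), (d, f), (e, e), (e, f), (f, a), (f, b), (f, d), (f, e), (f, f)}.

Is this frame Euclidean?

Euclidean: no — a R c and a R f, but not c R f.

No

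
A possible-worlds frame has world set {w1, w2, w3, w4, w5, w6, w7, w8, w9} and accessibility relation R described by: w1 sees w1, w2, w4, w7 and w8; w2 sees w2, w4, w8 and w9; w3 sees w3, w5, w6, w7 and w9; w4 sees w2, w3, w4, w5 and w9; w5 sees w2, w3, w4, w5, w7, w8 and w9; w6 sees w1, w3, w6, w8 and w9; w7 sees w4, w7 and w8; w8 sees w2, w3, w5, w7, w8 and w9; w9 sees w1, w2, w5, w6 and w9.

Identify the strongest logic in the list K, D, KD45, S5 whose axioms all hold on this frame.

D

Serial (axiom D): yes — every world has a successor (e.g. w1 R w1).
Euclidean (axiom 5): no — w1 R w2 and w1 R w7, but not w2 R w7.
Transitive (axiom 4): no — w1 R w2 and w2 R w9, but not w1 R w9.
Reflexive (axiom T): yes — every world is R-related to itself.
So F validates K, D; KD45 would additionally require R to be Euclidean and transitive. The strongest is D.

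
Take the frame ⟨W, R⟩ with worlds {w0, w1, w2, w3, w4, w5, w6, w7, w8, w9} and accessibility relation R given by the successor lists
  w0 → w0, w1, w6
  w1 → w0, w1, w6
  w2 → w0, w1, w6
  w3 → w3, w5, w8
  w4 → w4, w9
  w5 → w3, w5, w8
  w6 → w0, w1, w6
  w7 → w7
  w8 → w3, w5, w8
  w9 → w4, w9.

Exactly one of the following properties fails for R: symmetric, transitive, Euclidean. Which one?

symmetric

Symmetric: no — w2 R w0 but not w0 R w2.
Transitive: yes — every two-step R-path is closed by a direct edge.
Euclidean: yes — any two successors of a common world are R-related.
Only symmetric fails.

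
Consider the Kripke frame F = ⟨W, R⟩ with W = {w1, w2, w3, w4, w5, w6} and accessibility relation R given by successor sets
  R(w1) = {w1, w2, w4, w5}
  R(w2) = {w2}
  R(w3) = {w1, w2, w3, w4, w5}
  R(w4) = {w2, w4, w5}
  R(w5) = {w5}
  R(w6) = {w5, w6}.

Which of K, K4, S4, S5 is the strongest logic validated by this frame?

Transitive (axiom 4): yes — every two-step R-path is closed by a direct edge.
Reflexive (axiom T): yes — every world is R-related to itself.
Euclidean (axiom 5): no — w1 R w2 and w1 R w4, but not w2 R w4.
So F validates K, K4, S4; S5 would additionally require R to be Euclidean. The strongest is S4.

S4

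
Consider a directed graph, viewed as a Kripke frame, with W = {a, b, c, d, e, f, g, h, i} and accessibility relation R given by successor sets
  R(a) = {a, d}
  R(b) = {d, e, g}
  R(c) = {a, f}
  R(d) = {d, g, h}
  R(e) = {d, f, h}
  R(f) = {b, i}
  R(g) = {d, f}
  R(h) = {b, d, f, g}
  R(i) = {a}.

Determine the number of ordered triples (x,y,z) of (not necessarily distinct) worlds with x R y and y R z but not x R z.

Enumerating: (a,d,g), (a,d,h), (b,d,h), (b,e,f), (b,e,h), (b,g,f), (c,a,d), (c,f,b), (c,f,i), (d,g,f), (d,h,b), (d,h,f), … and 17 more.
Total: 29.

29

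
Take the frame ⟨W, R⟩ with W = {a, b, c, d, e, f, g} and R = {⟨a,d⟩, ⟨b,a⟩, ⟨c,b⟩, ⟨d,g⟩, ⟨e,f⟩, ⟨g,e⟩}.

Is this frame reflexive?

No

Reflexive: no — a is not related to itself.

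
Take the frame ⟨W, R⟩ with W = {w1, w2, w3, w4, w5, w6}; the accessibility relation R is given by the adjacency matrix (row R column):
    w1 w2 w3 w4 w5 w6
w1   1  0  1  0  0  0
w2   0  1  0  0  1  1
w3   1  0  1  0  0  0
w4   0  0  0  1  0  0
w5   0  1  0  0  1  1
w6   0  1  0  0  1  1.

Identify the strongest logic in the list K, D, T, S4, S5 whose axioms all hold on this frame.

Serial (axiom D): yes — every world has a successor (e.g. w1 R w1).
Reflexive (axiom T): yes — every world is R-related to itself.
Transitive (axiom 4): yes — every two-step R-path is closed by a direct edge.
Euclidean (axiom 5): yes — any two successors of a common world are R-related.
So F validates K, D, T, S4, S5. The strongest is S5.

S5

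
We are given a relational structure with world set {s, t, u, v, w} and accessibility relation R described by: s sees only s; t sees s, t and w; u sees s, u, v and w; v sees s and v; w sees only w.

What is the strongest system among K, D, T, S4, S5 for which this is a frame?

Serial (axiom D): yes — every world has a successor (e.g. s R s).
Reflexive (axiom T): yes — every world is R-related to itself.
Transitive (axiom 4): yes — every two-step R-path is closed by a direct edge.
Euclidean (axiom 5): no — t R s and t R w, but not s R w.
So F validates K, D, T, S4; S5 would additionally require R to be Euclidean. The strongest is S4.

S4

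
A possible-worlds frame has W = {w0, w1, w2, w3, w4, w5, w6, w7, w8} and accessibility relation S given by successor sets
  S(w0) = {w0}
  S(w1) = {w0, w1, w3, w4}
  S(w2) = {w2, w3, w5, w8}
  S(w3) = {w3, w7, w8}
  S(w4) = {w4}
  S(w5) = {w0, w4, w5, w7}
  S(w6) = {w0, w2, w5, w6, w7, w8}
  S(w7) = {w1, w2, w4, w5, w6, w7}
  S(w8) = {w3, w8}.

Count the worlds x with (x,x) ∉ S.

S is reflexive; there are no such worlds.

0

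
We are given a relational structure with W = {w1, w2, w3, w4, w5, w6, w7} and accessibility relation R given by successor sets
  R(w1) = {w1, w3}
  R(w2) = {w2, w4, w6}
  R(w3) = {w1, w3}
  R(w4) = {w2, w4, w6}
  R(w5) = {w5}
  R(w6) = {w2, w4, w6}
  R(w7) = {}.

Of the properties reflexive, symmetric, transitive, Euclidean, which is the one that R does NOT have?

Reflexive: no — w7 is not related to itself.
Symmetric: yes — every pair in R has its reverse in R.
Transitive: yes — every two-step R-path is closed by a direct edge.
Euclidean: yes — any two successors of a common world are R-related.
Only reflexive fails.

reflexive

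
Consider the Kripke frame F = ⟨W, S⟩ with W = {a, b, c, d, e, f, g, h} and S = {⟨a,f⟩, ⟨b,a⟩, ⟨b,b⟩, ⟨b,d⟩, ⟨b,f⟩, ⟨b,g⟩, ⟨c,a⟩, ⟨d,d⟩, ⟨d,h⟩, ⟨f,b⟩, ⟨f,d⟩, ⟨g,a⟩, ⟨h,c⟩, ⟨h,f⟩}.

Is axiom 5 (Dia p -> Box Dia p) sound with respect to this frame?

No

By correspondence theory, 5 is valid on a frame iff S is Euclidean.
Euclidean: no — b S a and b S d, but not a S d.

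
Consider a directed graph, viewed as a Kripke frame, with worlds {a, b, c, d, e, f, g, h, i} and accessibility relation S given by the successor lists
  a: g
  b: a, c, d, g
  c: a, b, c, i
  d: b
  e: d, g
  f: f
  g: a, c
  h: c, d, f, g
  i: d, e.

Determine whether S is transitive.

No

Transitive: no — a S g and g S c, but not a S c.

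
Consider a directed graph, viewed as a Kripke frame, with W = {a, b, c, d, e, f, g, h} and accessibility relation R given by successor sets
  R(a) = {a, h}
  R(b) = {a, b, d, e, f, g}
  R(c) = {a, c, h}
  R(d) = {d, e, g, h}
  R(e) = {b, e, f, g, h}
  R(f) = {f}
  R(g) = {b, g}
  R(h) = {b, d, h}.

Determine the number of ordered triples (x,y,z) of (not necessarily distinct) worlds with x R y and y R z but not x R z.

Enumerating: (a,h,b), (a,h,d), (b,a,h), (b,d,h), (b,e,h), (c,h,b), (c,h,d), (d,e,b), (d,e,f), (d,g,b), (d,h,b), (e,b,a), … and 12 more.
Total: 24.

24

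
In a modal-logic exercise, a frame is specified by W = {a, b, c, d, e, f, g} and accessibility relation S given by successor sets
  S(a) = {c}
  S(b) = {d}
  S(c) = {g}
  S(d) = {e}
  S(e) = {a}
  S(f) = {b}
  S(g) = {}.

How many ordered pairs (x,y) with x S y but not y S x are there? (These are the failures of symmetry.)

Enumerating: (a,c), (b,d), (c,g), (d,e), (e,a), (f,b).

6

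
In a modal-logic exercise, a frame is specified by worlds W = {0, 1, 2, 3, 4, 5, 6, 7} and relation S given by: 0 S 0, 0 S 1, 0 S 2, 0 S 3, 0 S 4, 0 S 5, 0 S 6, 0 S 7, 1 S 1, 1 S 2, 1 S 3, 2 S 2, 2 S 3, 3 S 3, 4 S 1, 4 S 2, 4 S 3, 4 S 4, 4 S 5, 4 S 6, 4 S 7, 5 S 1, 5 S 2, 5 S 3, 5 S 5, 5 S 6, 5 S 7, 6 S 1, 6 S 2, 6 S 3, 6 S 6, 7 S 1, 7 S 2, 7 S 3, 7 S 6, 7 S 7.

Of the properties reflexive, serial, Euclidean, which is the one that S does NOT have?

Euclidean

Reflexive: yes — every world is S-related to itself.
Serial: yes — every world has a successor (e.g. 0 S 0).
Euclidean: no — 0 S 1 and 0 S 4, but not 1 S 4.
Only Euclidean fails.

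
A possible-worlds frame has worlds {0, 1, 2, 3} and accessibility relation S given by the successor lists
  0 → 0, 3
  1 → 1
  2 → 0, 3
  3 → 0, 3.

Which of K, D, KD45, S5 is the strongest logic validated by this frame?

Serial (axiom D): yes — every world has a successor (e.g. 0 S 0).
Euclidean (axiom 5): yes — any two successors of a common world are S-related.
Transitive (axiom 4): yes — every two-step S-path is closed by a direct edge.
Reflexive (axiom T): no — 2 is not related to itself.
So F validates K, D, KD45; S5 would additionally require S to be reflexive. The strongest is KD45.

KD45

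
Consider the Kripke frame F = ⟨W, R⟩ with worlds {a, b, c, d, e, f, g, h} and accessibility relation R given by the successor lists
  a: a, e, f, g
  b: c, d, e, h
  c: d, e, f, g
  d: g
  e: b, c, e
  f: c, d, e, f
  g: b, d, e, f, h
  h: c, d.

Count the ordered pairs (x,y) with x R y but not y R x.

Enumerating: (a,e), (a,f), (a,g), (b,c), (b,d), (b,h), (c,d), (c,g), (f,d), (f,e), (g,b), (g,e), (g,f), (g,h), (h,c), (h,d).

16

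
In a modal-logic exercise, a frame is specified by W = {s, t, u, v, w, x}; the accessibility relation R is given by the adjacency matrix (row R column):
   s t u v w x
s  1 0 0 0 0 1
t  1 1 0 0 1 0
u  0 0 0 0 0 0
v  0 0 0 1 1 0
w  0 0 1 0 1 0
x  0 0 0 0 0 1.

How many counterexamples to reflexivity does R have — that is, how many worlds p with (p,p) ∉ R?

Enumerating: u.

1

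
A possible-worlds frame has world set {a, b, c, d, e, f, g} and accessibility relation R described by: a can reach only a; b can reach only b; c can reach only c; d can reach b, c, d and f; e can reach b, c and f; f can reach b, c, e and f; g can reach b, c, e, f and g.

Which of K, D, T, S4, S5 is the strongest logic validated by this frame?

Serial (axiom D): yes — every world has a successor (e.g. a R a).
Reflexive (axiom T): no — e is not related to itself.
Transitive (axiom 4): no — d R f and f R e, but not d R e.
Euclidean (axiom 5): no — d R b and d R c, but not b R c.
So F validates K, D; T would additionally require R to be reflexive. The strongest is D.

D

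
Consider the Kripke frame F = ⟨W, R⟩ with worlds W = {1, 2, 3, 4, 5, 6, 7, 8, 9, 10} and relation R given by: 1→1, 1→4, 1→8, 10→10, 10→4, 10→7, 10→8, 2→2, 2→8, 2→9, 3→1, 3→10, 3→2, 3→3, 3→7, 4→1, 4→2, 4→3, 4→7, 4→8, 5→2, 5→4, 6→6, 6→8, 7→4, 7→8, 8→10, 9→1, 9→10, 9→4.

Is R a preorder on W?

Reflexive: no — 4 is not related to itself.
Transitive: no — 1 R 4 and 4 R 2, but not 1 R 2.
So R is not a preorder.

No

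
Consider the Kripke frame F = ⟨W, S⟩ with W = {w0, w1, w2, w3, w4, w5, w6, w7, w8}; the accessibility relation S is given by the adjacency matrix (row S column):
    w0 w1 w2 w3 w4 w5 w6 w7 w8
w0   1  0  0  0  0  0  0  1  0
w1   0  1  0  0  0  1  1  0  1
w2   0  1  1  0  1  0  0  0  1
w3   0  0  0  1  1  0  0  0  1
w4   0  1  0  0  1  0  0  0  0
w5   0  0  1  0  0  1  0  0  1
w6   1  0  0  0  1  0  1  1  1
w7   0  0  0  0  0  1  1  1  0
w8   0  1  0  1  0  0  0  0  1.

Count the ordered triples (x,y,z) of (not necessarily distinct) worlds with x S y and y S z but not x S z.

31

Enumerating: (w0,w7,w5), (w0,w7,w6), (w1,w5,w2), (w1,w6,w0), (w1,w6,w4), (w1,w6,w7), (w1,w8,w3), (w2,w1,w5), (w2,w1,w6), (w2,w8,w3), (w3,w4,w1), (w3,w8,w1), … and 19 more.
Total: 31.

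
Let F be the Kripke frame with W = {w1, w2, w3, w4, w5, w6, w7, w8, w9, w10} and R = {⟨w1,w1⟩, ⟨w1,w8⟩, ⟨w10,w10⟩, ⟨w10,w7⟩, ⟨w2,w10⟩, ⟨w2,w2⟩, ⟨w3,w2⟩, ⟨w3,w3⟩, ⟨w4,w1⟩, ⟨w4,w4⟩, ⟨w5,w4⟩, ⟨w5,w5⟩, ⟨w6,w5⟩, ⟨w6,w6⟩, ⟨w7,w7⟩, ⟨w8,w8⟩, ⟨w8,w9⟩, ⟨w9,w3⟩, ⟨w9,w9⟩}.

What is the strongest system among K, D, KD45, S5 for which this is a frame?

D

Serial (axiom D): yes — every world has a successor (e.g. w1 R w1).
Euclidean (axiom 5): no — w1 R w8 and w1 R w1, but not w8 R w1.
Transitive (axiom 4): no — w1 R w8 and w8 R w9, but not w1 R w9.
Reflexive (axiom T): yes — every world is R-related to itself.
So F validates K, D; KD45 would additionally require R to be Euclidean and transitive. The strongest is D.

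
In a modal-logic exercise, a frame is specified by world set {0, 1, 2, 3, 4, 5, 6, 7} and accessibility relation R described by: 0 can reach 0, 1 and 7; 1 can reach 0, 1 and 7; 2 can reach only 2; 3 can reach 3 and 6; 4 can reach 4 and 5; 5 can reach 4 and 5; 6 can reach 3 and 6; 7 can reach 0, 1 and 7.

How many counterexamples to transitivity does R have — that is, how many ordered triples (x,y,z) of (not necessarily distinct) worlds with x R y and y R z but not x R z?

R is transitive; there are no such tuples.

0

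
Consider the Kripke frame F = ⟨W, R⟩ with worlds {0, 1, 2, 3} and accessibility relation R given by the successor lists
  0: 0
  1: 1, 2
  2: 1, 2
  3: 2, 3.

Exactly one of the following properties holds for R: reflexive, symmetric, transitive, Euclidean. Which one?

reflexive

Reflexive: yes — every world is R-related to itself.
Symmetric: no — 3 R 2 but not 2 R 3.
Transitive: no — 3 R 2 and 2 R 1, but not 3 R 1.
Euclidean: no — 3 R 2 and 3 R 3, but not 2 R 3.
Only reflexive holds.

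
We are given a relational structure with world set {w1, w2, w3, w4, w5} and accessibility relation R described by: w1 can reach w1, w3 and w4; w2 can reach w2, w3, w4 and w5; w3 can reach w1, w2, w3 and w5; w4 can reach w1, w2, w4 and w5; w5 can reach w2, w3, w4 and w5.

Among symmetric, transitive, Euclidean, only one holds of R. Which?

Symmetric: yes — every pair in R has its reverse in R.
Transitive: no — w1 R w3 and w3 R w2, but not w1 R w2.
Euclidean: no — w1 R w3 and w1 R w4, but not w3 R w4.
Only symmetric holds.

symmetric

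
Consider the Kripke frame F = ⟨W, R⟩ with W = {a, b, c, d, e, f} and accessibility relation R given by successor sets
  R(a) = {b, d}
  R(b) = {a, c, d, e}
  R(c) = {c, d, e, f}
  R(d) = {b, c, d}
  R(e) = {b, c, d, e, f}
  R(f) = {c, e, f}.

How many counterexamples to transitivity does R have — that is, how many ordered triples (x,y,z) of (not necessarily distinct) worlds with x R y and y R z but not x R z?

Enumerating: (a,b,a), (a,b,c), (a,b,e), (a,d,c), (b,a,b), (b,c,f), (b,d,b), (b,e,b), (b,e,f), (c,d,b), (c,e,b), (d,b,a), … and 7 more.
Total: 19.

19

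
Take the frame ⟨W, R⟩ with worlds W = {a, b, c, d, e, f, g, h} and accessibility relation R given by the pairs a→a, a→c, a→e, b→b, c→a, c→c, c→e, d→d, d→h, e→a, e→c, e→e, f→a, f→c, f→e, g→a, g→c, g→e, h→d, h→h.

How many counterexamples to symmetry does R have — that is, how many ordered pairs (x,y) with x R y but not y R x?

Enumerating: (f,a), (f,c), (f,e), (g,a), (g,c), (g,e).

6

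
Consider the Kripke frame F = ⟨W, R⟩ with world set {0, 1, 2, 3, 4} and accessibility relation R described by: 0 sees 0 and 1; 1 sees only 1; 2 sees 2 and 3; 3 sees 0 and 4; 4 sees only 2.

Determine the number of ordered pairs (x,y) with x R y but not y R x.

Enumerating: (0,1), (2,3), (3,0), (3,4), (4,2).

5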